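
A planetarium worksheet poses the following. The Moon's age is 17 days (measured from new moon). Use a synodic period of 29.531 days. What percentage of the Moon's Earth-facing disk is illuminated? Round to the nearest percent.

94%

The Moon has covered 17/29.531 of its cycle, so θ ≈ 360° × 17/29.531 = 207.2°.
With cos θ = (-0.889), the lit fraction is (1 − (-0.889))/2 ≈ 0.945, so 94%.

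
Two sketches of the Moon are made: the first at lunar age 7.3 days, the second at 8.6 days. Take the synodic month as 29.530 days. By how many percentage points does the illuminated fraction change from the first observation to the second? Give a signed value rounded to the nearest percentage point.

θ₁ = 360° × 7.3/29.530 = 89.0°, f₁ = (1 − cos θ₁)/2 = 0.491.
θ₂ = 360° × 8.6/29.530 = 104.8°, f₂ = (1 − cos θ₂)/2 = 0.628.
Change = f₂ − f₁ = +0.137 → +14 percentage points.

+14 percentage points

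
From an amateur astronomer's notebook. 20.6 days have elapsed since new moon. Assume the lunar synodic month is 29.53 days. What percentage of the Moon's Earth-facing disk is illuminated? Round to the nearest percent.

Phase angle: θ = 360°·(20.6 d)/(29.53 d) = 251.1°.
Illuminated fraction = (1 − cos 251.1°)/2 = (1 − (-0.323))/2 ≈ 0.662, so 66%.

66%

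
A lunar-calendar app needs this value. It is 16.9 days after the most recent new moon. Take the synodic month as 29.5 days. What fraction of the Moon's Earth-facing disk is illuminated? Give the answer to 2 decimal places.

The Moon has covered 16.9/29.5 of its cycle, so θ ≈ 360° × 16.9/29.5 = 206.2°.
With cos θ = (-0.897), the lit fraction is (1 − (-0.897))/2 ≈ 0.948.

0.95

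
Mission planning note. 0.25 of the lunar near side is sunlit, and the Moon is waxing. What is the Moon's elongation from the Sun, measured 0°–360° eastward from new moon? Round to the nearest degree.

60°

From f = (1 − cos θ)/2: cos θ = 1 − 2×0.25 = 0.500; arccos → 60.0°.
The Moon is waxing (0°–180°), so θ = 60.0° directly.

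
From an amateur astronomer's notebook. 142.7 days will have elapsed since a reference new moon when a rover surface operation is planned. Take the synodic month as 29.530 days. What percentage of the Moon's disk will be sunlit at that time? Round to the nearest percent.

Reduce mod P: 142.7 − 4×29.530 = 24.58 d into the current lunation.
Elongation θ = 360° × 24.58/29.530 ≈ 299.7°.
cos 299.7° = 0.495, so f = (1 − 0.495)/2 = 0.253, so 25%.

25%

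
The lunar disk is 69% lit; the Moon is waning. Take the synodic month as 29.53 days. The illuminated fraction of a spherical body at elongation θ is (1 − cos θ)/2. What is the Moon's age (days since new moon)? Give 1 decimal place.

20.3 days

From f = (1 − cos θ)/2: cos θ = 1 − 2×0.69 = -0.380; arccos → 112.3°.
Since the Moon is past full (waning), take the reflex angle: θ = 360° − 112.3° = 247.7°.
Age = 29.53 × 247.7°/360° ≈ 20.32 days.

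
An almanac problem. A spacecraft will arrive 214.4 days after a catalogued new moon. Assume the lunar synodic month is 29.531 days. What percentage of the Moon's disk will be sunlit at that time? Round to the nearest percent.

214.4 d spans 7 complete synodic months (7 × 29.531 = 206.72 d) plus 7.68 d.
The Moon has covered 7.68/29.531 of its cycle, so θ ≈ 360° × 7.68/29.531 = 93.7°.
cos 93.7° = (-0.064), so f = (1 − (-0.064))/2 = 0.532, so 53%.

53%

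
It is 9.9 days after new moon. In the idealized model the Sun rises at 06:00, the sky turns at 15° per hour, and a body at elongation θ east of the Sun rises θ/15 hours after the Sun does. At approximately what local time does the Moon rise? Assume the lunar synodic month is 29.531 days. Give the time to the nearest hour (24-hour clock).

Phase angle: θ = 360°·(9.9 d)/(29.531 d) = 120.7°.
Delay after the Sun = 120.7° / (15°/h) ≈ 8.05 h.
06:00 + 8.05 h ≈ 14:03 → 14:00 to the nearest hour.

14:00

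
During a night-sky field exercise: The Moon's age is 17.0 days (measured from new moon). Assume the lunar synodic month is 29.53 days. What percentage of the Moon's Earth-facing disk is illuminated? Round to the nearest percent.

Elongation θ = 360° × 17.0/29.53 ≈ 207.2°.
With cos θ = (-0.889), the lit fraction is (1 − (-0.889))/2 ≈ 0.945, so 94%.

94%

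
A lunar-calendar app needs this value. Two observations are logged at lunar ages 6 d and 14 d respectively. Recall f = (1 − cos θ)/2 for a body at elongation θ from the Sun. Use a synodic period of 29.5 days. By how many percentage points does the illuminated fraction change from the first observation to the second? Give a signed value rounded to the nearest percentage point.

+64 percentage points

θ₁ = 360° × 6/29.5 = 73.2°, f₁ = (1 − cos θ₁)/2 = 0.356.
θ₂ = 360° × 14/29.5 = 170.8°, f₂ = (1 − cos θ₂)/2 = 0.994.
Change = f₂ − f₁ = +0.638 → +64 percentage points.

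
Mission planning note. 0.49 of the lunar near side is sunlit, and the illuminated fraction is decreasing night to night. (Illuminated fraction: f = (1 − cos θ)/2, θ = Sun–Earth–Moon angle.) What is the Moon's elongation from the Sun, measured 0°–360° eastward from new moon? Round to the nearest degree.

271°

Invert f = (1 − cos θ)/2 to get cos θ = 1 − 2(0.49) = 0.020, hence θ₀ = arccos 0.020 = 88.9°.
Since the Moon is past full (waning), take the reflex angle: θ = 360° − 88.9° = 271.1°.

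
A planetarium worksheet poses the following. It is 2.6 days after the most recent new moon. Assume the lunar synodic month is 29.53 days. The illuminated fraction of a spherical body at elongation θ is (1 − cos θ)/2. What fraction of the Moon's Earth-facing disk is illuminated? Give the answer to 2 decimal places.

0.07

Elongation θ = 360° × 2.6/29.53 ≈ 31.7°.
Illuminated fraction = (1 − cos 31.7°)/2 = (1 − 0.851)/2 ≈ 0.075.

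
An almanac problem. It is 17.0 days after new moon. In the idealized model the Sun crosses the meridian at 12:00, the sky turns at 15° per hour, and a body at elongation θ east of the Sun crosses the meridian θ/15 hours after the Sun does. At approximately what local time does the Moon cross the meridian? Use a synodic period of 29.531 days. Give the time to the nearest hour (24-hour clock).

The Moon has covered 17.0/29.531 of its cycle, so θ ≈ 360° × 17.0/29.531 = 207.2°.
The Moon trails the Sun by θ/15 = 207.2/15 ≈ 13.82 hours.
12:00 + 13.82 h ≈ 01:49 → 02:00 to the nearest hour.

02:00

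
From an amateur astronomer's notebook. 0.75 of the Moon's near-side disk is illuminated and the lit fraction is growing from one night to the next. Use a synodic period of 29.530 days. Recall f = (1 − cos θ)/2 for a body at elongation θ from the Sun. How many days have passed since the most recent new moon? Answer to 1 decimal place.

Invert f = (1 − cos θ)/2 to get cos θ = 1 − 2(0.75) = -0.500, hence θ₀ = arccos -0.500 = 120.0°.
Waxing ⇒ before full, so θ = 120.0°.
That fraction of the synodic month is 120.0/360 × 29.530 d ≈ 9.84 d.

9.8 days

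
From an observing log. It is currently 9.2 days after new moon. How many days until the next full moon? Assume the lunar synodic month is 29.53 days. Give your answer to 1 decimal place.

Full moon is 0.5 of the way through the cycle: age 0.5 × 29.53 = 14.765 d.
That is 14.765 − 9.2 = 5.565 days ahead.

5.6 days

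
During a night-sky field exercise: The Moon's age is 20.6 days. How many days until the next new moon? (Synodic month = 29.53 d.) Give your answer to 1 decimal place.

8.9 days

One full lunation from the last new moon is 29.53 d; remaining = 29.53 − 20.6 = 8.930 d.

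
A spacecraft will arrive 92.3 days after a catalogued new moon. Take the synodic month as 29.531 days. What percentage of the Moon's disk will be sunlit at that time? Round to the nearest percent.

15%

92.3/29.531 = 3.126 lunations, so 3 complete cycles and 3.71 d into the next.
Phase angle: θ = 360°·(3.71 d)/(29.531 d) = 45.2°.
With cos θ = 0.705, the lit fraction is (1 − 0.705)/2 ≈ 0.148, so 15%.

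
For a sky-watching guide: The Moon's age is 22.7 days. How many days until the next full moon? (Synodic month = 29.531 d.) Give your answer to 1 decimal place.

Full moon is 0.5 of the way through the cycle: age 0.5 × 29.531 = 14.765 d.
This lunation's full moon (14.765 d) has passed, so add one period: 44.296 − 22.7 = 21.596 days.

21.6 days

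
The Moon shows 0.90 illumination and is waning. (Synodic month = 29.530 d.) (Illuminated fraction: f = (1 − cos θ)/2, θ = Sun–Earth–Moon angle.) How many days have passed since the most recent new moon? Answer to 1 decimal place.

cos θ = 1 − 2f = -0.800, giving a principal value of 143.1°.
Waning ⇒ past full, so θ = 360° − 143.1° = 216.9°.
That fraction of the synodic month is 216.9/360 × 29.530 d ≈ 17.79 d.

17.8 days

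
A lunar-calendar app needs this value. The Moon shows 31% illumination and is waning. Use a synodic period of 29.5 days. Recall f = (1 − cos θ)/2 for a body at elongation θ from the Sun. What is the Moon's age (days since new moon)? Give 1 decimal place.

24.0 days

From f = (1 − cos θ)/2: cos θ = 1 − 2×0.31 = 0.380; arccos → 67.7°.
Waning ⇒ past full, so θ = 360° − 67.7° = 292.3°.
Age = 29.5 × 292.3°/360° ≈ 23.96 days.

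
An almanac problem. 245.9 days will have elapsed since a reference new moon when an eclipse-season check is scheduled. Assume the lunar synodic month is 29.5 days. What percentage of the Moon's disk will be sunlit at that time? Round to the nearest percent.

76%

245.9 d spans 8 complete synodic months (8 × 29.5 = 236.00 d) plus 9.90 d.
The Moon has covered 9.90/29.5 of its cycle, so θ ≈ 360° × 9.90/29.5 = 120.8°.
With cos θ = (-0.512), the lit fraction is (1 − (-0.512))/2 ≈ 0.756, so 76%.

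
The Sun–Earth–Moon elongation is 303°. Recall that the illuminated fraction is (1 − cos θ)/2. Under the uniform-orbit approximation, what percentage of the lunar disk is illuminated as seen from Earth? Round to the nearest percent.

f = (1 − cos 303°)/2 = (1 − 0.545)/2 ≈ 0.228, i.e. 23%.

23%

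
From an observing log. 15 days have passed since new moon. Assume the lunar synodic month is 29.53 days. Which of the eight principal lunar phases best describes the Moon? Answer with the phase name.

full moon

At 15/29.53 of the cycle, θ ≈ 183° — the full moon range.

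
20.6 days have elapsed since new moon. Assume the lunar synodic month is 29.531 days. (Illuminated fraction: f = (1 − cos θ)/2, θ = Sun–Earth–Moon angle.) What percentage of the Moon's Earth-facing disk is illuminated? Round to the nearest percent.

Elongation θ = 360° × 20.6/29.531 ≈ 251.1°.
cos 251.1° = (-0.323), so f = (1 − (-0.323))/2 = 0.662, so 66%.

66%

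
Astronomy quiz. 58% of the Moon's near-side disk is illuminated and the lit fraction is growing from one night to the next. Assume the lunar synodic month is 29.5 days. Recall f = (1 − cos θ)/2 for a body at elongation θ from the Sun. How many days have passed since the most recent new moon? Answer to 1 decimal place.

Invert f = (1 − cos θ)/2 to get cos θ = 1 − 2(0.58) = -0.160, hence θ₀ = arccos -0.160 = 99.2°.
The Moon is waxing (0°–180°), so θ = 99.2° directly.
Age = 29.5 × 99.2°/360° ≈ 8.13 days.

8.1 days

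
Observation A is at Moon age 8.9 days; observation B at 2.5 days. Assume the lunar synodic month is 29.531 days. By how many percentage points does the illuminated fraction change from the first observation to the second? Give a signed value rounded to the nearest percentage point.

-59 pp

First observation: θ = 360°·8.9/29.531 = 108.5°, so f = 0.659.
Second observation: θ = 30.5°, f = 0.069.
Δf = 0.069 − 0.659 = -0.590, i.e. -59 pp.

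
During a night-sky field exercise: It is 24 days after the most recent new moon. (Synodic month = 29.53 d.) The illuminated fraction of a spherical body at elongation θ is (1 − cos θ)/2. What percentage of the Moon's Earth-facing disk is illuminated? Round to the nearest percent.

The Moon has covered 24/29.53 of its cycle, so θ ≈ 360° × 24/29.53 = 292.6°.
Illuminated fraction = (1 − cos 292.6°)/2 = (1 − 0.384)/2 ≈ 0.308, so 31%.

31%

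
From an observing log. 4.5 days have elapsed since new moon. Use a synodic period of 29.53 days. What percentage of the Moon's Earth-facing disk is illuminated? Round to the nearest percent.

Elongation θ = 360° × 4.5/29.53 ≈ 54.9°.
Illuminated fraction = (1 − cos 54.9°)/2 = (1 − 0.576)/2 ≈ 0.212, so 21%.

21%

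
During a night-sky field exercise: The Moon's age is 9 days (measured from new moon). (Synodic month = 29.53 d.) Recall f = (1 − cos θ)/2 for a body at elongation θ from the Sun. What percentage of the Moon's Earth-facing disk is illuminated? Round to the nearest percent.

Phase angle: θ = 360°·(9 d)/(29.53 d) = 109.7°.
cos 109.7° = (-0.337), so f = (1 − (-0.337))/2 = 0.669, so 67%.

67%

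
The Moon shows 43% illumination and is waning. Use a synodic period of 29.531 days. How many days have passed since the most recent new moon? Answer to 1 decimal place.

From f = (1 − cos θ)/2: cos θ = 1 − 2×0.43 = 0.140; arccos → 82.0°.
Waning ⇒ past full, so θ = 360° − 82.0° = 278.0°.
Age = 29.531 × 278.0°/360° ≈ 22.81 days.

22.8 days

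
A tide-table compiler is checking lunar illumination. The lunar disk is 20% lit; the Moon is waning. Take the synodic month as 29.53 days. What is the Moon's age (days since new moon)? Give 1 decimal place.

25.2 days

From f = (1 − cos θ)/2: cos θ = 1 − 2×0.20 = 0.600; arccos → 53.1°.
Waning ⇒ past full, so θ = 360° − 53.1° = 306.9°.
Age = 29.53 × 306.9°/360° ≈ 25.17 days.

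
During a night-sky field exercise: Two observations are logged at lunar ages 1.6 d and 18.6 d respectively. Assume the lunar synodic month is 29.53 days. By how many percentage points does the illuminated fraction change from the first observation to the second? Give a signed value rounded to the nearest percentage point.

First observation: θ = 360°·1.6/29.53 = 19.5°, so f = 0.029.
Second observation: θ = 226.8°, f = 0.843.
Δf = 0.843 − 0.029 = +0.814, i.e. +81 pp.

+81 percentage points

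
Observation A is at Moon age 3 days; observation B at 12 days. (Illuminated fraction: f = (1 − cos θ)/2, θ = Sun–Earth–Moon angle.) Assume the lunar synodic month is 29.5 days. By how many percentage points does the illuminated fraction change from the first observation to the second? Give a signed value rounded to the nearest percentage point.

First observation: θ = 360°·3/29.5 = 36.6°, so f = 0.099.
Second observation: θ = 146.4°, f = 0.917.
Δf = 0.917 − 0.099 = +0.818, i.e. +82 pp.

+82 pp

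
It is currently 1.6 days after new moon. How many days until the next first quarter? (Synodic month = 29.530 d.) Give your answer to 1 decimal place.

First quarter occurs at elongation 90°, i.e. at age 29.530 × 90/360 = 7.383 d.
That is 7.383 − 1.6 = 5.783 days ahead.

5.8 days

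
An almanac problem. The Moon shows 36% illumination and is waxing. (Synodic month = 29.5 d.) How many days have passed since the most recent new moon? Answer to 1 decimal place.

From f = (1 − cos θ)/2: cos θ = 1 − 2×0.36 = 0.280; arccos → 73.7°.
The Moon is waxing (0°–180°), so θ = 73.7° directly.
That fraction of the synodic month is 73.7/360 × 29.5 d ≈ 6.04 d.

6.0 days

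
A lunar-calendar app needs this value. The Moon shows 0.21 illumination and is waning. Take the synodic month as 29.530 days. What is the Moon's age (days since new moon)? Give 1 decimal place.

25.1 days

From f = (1 − cos θ)/2: cos θ = 1 − 2×0.21 = 0.580; arccos → 54.5°.
Since the Moon is past full (waning), take the reflex angle: θ = 360° − 54.5° = 305.5°.
That fraction of the synodic month is 305.5/360 × 29.530 d ≈ 25.06 d.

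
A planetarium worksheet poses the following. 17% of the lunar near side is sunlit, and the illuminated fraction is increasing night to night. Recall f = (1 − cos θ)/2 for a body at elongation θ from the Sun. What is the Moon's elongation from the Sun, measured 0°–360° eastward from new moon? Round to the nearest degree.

From f = (1 − cos θ)/2: cos θ = 1 − 2×0.17 = 0.660; arccos → 48.7°.
The Moon is waxing (0°–180°), so θ = 48.7° directly.

49°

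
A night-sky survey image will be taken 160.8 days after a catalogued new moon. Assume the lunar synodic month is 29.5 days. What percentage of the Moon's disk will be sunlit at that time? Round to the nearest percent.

98%

160.8 d spans 5 complete synodic months (5 × 29.5 = 147.50 d) plus 13.30 d.
The Moon has covered 13.30/29.5 of its cycle, so θ ≈ 360° × 13.30/29.5 = 162.3°.
With cos θ = (-0.953), the lit fraction is (1 − (-0.953))/2 ≈ 0.976, so 98%.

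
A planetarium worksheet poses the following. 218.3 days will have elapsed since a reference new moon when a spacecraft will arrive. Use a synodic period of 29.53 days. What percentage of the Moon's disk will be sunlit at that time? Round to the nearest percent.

89%

218.3 d spans 7 complete synodic months (7 × 29.53 = 206.71 d) plus 11.59 d.
The Moon has covered 11.59/29.53 of its cycle, so θ ≈ 360° × 11.59/29.53 = 141.3°.
cos 141.3° = (-0.780), so f = (1 − (-0.780))/2 = 0.890, so 89%.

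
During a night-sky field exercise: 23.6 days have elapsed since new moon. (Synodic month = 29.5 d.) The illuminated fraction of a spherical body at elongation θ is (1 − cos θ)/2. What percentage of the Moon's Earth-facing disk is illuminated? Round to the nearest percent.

35%

The Moon has covered 23.6/29.5 of its cycle, so θ ≈ 360° × 23.6/29.5 = 288.0°.
cos 288.0° = 0.309, so f = (1 − 0.309)/2 = 0.345, so 35%.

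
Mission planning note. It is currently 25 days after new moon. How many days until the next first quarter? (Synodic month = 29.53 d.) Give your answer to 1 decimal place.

First quarter is 0.25 of the way through the cycle: age 0.25 × 29.53 = 7.383 d.
This lunation's first quarter (7.383 d) has passed, so add one period: 36.913 − 25 = 11.913 days.

11.9 days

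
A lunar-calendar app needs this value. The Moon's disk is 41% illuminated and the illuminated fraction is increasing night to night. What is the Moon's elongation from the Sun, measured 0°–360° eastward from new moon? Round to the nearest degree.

cos θ = 1 − 2f = 0.180, giving a principal value of 79.6°.
Waxing ⇒ before full, so θ = 79.6°.

80°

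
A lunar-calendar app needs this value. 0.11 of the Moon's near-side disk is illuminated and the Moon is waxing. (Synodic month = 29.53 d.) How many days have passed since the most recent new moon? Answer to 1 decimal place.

Invert f = (1 − cos θ)/2 to get cos θ = 1 − 2(0.11) = 0.780, hence θ₀ = arccos 0.780 = 38.7°.
Waxing ⇒ before full, so θ = 38.7°.
Age = 29.53 × 38.7°/360° ≈ 3.18 days.

3.2 days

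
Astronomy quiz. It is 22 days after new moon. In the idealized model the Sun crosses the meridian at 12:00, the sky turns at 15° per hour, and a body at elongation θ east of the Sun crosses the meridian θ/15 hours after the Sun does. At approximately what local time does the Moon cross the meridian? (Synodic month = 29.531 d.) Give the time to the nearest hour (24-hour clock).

06:00

Phase angle: θ = 360°·(22 d)/(29.531 d) = 268.2°.
At 15° of sky rotation per hour, 268.2° corresponds to a 17.88 h lag.
12:00 + 17.88 h ≈ 05:53 → 06:00 to the nearest hour.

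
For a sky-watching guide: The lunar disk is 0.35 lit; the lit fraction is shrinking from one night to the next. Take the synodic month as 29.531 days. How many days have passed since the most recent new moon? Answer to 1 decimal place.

From f = (1 − cos θ)/2: cos θ = 1 − 2×0.35 = 0.300; arccos → 72.5°.
Since the Moon is past full (waning), take the reflex angle: θ = 360° − 72.5° = 287.5°.
That fraction of the synodic month is 287.5/360 × 29.531 d ≈ 23.58 d.

23.6 days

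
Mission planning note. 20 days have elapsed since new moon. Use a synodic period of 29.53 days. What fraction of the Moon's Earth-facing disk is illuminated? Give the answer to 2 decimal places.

Elongation θ = 360° × 20/29.53 ≈ 243.8°.
Illuminated fraction = (1 − cos 243.8°)/2 = (1 − (-0.441))/2 ≈ 0.721.

0.72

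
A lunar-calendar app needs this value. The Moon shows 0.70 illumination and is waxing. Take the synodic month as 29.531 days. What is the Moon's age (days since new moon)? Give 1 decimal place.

From f = (1 − cos θ)/2: cos θ = 1 − 2×0.70 = -0.400; arccos → 113.6°.
Before full moon the principal value applies: θ = 113.6°.
At 360°/29.531 d per day, 113.6° corresponds to 9.32 days.

9.3 days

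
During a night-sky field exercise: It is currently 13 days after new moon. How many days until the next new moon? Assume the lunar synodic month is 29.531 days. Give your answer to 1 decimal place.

16.5 days

One full lunation from the last new moon is 29.531 d; remaining = 29.531 − 13 = 16.531 d.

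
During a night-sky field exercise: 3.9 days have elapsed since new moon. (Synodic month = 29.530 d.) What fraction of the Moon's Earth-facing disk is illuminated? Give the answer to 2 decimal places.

Elongation θ = 360° × 3.9/29.530 ≈ 47.5°.
With cos θ = 0.675, the lit fraction is (1 − 0.675)/2 ≈ 0.162.

0.16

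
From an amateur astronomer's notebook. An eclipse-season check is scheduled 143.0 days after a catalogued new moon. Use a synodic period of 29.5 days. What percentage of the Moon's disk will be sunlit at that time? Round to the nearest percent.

21%

Reduce mod P: 143.0 − 4×29.5 = 25.00 d into the current lunation.
Elongation θ = 360° × 25.00/29.5 ≈ 305.1°.
Illuminated fraction = (1 − cos 305.1°)/2 = (1 − 0.575)/2 ≈ 0.213, so 21%.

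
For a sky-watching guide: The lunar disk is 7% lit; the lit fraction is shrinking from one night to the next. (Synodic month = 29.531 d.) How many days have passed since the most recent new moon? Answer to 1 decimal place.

27.0 days

From f = (1 − cos θ)/2: cos θ = 1 − 2×0.07 = 0.860; arccos → 30.7°.
A waning Moon lies in 180°–360°, so θ = 360° − 30.7° = 329.3°.
Age = 29.531 × 329.3°/360° ≈ 27.01 days.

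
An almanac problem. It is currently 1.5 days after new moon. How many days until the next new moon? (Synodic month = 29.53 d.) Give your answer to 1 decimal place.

28.0 days

One full lunation from the last new moon is 29.53 d; remaining = 29.53 − 1.5 = 28.030 d.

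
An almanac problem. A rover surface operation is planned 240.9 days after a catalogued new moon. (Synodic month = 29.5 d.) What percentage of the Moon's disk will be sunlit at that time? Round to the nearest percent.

25%

240.9/29.5 = 8.166 lunations, so 8 complete cycles and 4.90 d into the next.
Phase angle: θ = 360°·(4.90 d)/(29.5 d) = 59.8°.
cos 59.8° = 0.503, so f = (1 − 0.503)/2 = 0.248, so 25%.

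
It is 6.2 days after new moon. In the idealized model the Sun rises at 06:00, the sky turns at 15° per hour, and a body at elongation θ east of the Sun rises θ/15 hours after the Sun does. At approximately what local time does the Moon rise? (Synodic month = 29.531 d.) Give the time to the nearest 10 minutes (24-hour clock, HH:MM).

Elongation θ = 360° × 6.2/29.531 ≈ 75.6°.
Delay after the Sun = 75.6° / (15°/h) ≈ 5.04 h.
06:00 + 5.039 h ≈ 11:02 → 11:00 to the nearest ten minutes.

11:00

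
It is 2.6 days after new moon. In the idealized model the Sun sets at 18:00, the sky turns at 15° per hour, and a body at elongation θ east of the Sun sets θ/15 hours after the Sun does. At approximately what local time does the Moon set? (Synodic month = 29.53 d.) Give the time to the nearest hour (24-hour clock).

Phase angle: θ = 360°·(2.6 d)/(29.53 d) = 31.7°.
Delay after the Sun = 31.7° / (15°/h) ≈ 2.11 h.
18:00 + 2.11 h ≈ 20:07 → 20:00 to the nearest hour.

20:00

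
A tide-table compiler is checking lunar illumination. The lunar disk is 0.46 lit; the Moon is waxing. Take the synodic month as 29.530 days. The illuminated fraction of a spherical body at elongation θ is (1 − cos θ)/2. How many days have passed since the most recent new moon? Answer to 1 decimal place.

7.0 days

cos θ = 1 − 2f = 0.080, giving a principal value of 85.4°.
The Moon is waxing (0°–180°), so θ = 85.4° directly.
Age = 29.530 × 85.4°/360° ≈ 7.01 days.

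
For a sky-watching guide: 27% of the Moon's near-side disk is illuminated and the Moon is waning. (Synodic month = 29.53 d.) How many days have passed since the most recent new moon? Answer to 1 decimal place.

From f = (1 − cos θ)/2: cos θ = 1 − 2×0.27 = 0.460; arccos → 62.6°.
Waning ⇒ past full, so θ = 360° − 62.6° = 297.4°.
At 360°/29.53 d per day, 297.4° corresponds to 24.39 days.

24.4 days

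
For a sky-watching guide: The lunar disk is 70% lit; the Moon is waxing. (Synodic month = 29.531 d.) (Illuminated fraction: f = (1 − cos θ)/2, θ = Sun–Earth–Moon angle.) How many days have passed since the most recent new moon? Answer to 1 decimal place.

9.3 days

Invert f = (1 − cos θ)/2 to get cos θ = 1 − 2(0.70) = -0.400, hence θ₀ = arccos -0.400 = 113.6°.
The Moon is waxing (0°–180°), so θ = 113.6° directly.
Age = 29.531 × 113.6°/360° ≈ 9.32 days.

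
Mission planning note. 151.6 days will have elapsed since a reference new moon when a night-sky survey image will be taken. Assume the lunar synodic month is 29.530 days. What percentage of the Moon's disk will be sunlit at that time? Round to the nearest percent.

Reduce mod P: 151.6 − 5×29.530 = 3.95 d into the current lunation.
Elongation θ = 360° × 3.95/29.530 ≈ 48.2°.
Illuminated fraction = (1 − cos 48.2°)/2 = (1 − 0.667)/2 ≈ 0.166, so 17%.

17%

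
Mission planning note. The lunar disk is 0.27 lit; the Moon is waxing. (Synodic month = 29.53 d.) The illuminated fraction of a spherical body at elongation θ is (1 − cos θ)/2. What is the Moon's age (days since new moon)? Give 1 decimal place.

Invert f = (1 − cos θ)/2 to get cos θ = 1 − 2(0.27) = 0.460, hence θ₀ = arccos 0.460 = 62.6°.
The Moon is waxing (0°–180°), so θ = 62.6° directly.
Age = 29.53 × 62.6°/360° ≈ 5.14 days.

5.1 days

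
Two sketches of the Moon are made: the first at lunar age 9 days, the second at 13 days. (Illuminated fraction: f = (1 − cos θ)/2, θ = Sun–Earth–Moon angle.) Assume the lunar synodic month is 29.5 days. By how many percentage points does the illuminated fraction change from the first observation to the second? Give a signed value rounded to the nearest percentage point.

θ₁ = 360° × 9/29.5 = 109.8°, f₁ = (1 − cos θ₁)/2 = 0.670.
θ₂ = 360° × 13/29.5 = 158.6°, f₂ = (1 − cos θ₂)/2 = 0.966.
Change = f₂ − f₁ = +0.296 → +30 percentage points.

+30 pp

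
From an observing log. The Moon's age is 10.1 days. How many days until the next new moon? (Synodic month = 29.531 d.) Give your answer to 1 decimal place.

One full lunation from the last new moon is 29.531 d; remaining = 29.531 − 10.1 = 19.431 d.

19.4 days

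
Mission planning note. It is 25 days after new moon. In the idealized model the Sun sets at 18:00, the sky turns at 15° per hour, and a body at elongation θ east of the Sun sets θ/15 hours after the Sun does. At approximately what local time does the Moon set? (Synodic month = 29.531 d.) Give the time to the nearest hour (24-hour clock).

14:00

Elongation θ = 360° × 25/29.531 ≈ 304.8°.
At 15° of sky rotation per hour, 304.8° corresponds to a 20.32 h lag.
18:00 + 20.32 h ≈ 14:19 → 14:00 to the nearest hour.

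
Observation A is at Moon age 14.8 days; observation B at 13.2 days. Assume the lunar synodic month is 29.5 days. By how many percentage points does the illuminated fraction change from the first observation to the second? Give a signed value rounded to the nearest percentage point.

-3 pp

θ₁ = 360° × 14.8/29.5 = 180.6°, f₁ = (1 − cos θ₁)/2 = 1.000.
θ₂ = 360° × 13.2/29.5 = 161.1°, f₂ = (1 − cos θ₂)/2 = 0.973.
Change = f₂ − f₁ = -0.027 → -3 percentage points.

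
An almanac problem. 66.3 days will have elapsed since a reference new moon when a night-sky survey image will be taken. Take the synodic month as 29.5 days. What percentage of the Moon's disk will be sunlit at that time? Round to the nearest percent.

Reduce mod P: 66.3 − 2×29.5 = 7.30 d into the current lunation.
Elongation θ = 360° × 7.30/29.5 ≈ 89.1°.
With cos θ = 0.016, the lit fraction is (1 − 0.016)/2 ≈ 0.492, so 49%.

49%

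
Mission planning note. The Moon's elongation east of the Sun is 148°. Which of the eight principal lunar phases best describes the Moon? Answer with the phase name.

The waxing gibbous sector spans roughly 112°–158°; 148° falls inside it.

waxing gibbous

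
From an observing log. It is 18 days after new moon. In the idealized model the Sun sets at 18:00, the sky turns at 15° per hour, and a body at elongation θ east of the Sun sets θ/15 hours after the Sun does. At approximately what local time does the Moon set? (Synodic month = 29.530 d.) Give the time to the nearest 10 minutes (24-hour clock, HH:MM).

08:40

Elongation θ = 360° × 18/29.530 ≈ 219.4°.
The Moon trails the Sun by θ/15 = 219.4/15 ≈ 14.63 hours.
18:00 + 14.629 h ≈ 08:38 → 08:40 to the nearest ten minutes.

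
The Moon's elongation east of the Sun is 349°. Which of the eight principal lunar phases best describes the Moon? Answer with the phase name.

new moon

The new moon sector spans roughly -22°–22°; 349° falls inside it.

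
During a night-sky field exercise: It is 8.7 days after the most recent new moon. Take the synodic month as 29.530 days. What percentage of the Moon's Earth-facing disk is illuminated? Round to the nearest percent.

64%

Elongation θ = 360° × 8.7/29.530 ≈ 106.1°.
With cos θ = (-0.277), the lit fraction is (1 − (-0.277))/2 ≈ 0.638, so 64%.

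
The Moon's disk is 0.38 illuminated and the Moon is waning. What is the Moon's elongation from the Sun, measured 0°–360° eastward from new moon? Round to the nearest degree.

284°

Invert f = (1 − cos θ)/2 to get cos θ = 1 − 2(0.38) = 0.240, hence θ₀ = arccos 0.240 = 76.1°.
Waning ⇒ past full, so θ = 360° − 76.1° = 283.9°.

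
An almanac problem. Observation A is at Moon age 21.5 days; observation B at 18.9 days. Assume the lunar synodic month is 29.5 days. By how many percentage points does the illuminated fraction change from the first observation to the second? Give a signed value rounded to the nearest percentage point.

+25 pp

First observation: θ = 360°·21.5/29.5 = 262.4°, so f = 0.566.
Second observation: θ = 230.6°, f = 0.817.
Δf = 0.817 − 0.566 = +0.251, i.e. +25 pp.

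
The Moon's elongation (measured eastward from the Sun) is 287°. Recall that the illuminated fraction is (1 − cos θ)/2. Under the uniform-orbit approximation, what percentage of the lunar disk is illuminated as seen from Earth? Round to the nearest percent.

cos 287° = 0.292, so f = (1 − 0.292)/2 = 0.354, i.e. 35%.

35%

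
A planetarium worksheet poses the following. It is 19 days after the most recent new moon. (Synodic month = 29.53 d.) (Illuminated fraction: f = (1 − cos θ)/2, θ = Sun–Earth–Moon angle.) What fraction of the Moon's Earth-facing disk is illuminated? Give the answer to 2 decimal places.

Elongation θ = 360° × 19/29.53 ≈ 231.6°.
Illuminated fraction = (1 − cos 231.6°)/2 = (1 − (-0.621))/2 ≈ 0.810.

0.81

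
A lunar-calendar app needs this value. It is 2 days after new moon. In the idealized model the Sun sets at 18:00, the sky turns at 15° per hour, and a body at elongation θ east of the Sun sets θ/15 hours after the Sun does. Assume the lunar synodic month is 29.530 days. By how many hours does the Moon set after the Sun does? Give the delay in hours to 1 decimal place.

Phase angle: θ = 360°·(2 d)/(29.530 d) = 24.4°.
The Moon trails the Sun by θ/15 = 24.4/15 ≈ 1.63 hours.
So the Moon sets 1.63 h after the Sun.

1.6 h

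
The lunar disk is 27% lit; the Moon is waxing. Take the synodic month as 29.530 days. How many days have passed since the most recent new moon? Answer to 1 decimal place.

cos θ = 1 − 2f = 0.460, giving a principal value of 62.6°.
The Moon is waxing (0°–180°), so θ = 62.6° directly.
Age = 29.530 × 62.6°/360° ≈ 5.14 days.

5.1 days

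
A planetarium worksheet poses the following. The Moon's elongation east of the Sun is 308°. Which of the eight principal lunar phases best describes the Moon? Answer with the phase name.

waning crescent

The waning crescent sector spans roughly 292°–338°; 308° falls inside it.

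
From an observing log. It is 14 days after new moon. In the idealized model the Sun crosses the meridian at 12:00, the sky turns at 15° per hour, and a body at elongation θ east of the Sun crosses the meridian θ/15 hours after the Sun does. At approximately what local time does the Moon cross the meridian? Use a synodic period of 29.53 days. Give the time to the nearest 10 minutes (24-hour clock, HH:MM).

23:20

Phase angle: θ = 360°·(14 d)/(29.53 d) = 170.7°.
The Moon trails the Sun by θ/15 = 170.7/15 ≈ 11.38 hours.
12:00 + 11.378 h ≈ 23:23 → 23:20 to the nearest ten minutes.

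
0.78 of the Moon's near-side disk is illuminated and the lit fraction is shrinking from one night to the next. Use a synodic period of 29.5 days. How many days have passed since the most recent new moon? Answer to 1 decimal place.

19.3 days

cos θ = 1 − 2f = -0.560, giving a principal value of 124.1°.
Waning ⇒ past full, so θ = 360° − 124.1° = 235.9°.
That fraction of the synodic month is 235.9/360 × 29.5 d ≈ 19.33 d.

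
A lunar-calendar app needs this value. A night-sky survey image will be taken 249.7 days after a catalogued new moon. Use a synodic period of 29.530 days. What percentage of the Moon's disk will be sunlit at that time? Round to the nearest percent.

Reduce mod P: 249.7 − 8×29.530 = 13.46 d into the current lunation.
The Moon has covered 13.46/29.530 of its cycle, so θ ≈ 360° × 13.46/29.530 = 164.1°.
With cos θ = (-0.962), the lit fraction is (1 − (-0.962))/2 ≈ 0.981, so 98%.

98%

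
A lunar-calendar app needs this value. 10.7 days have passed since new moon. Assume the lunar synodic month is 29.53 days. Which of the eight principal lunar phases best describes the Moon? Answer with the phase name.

waxing gibbous

At 10.7/29.53 of the cycle, θ ≈ 130° — the waxing gibbous range.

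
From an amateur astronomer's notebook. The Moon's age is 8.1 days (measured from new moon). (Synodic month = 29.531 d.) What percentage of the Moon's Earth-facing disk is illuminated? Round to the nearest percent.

58%

Elongation θ = 360° × 8.1/29.531 ≈ 98.7°.
With cos θ = (-0.152), the lit fraction is (1 − (-0.152))/2 ≈ 0.576, so 58%.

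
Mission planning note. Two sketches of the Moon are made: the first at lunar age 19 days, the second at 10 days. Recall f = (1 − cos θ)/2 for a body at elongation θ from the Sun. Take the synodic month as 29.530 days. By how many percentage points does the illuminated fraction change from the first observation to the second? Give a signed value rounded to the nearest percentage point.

θ₁ = 360° × 19/29.530 = 231.6°, f₁ = (1 − cos θ₁)/2 = 0.810.
θ₂ = 360° × 10/29.530 = 121.9°, f₂ = (1 − cos θ₂)/2 = 0.764.
Change = f₂ − f₁ = -0.046 → -5 percentage points.

-5 percentage points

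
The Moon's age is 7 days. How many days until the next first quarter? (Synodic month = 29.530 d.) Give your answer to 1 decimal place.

0.4 days

First quarter occurs at elongation 90°, i.e. at age 29.530 × 90/360 = 7.383 d.
So 0.383 days remain (7.383 − 7).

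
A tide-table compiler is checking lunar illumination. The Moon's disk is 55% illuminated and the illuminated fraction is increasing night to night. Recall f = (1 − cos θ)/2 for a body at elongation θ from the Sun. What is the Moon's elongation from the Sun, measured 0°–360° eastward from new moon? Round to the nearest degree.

96°

From f = (1 − cos θ)/2: cos θ = 1 − 2×0.55 = -0.100; arccos → 95.7°.
The Moon is waxing (0°–180°), so θ = 95.7° directly.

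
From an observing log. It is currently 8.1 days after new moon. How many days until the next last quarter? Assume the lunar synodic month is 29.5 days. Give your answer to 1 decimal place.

Last quarter is 0.75 of the way through the cycle: age 0.75 × 29.5 = 22.125 d.
So 14.025 days remain (22.125 − 8.1).

14.0 days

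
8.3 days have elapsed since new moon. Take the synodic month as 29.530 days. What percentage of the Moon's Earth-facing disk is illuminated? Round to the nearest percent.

60%

Phase angle: θ = 360°·(8.3 d)/(29.530 d) = 101.2°.
With cos θ = (-0.194), the lit fraction is (1 − (-0.194))/2 ≈ 0.597, so 60%.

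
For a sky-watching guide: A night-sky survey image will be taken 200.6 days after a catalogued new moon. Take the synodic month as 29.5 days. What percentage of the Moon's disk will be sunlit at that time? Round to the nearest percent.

200.6 d spans 6 complete synodic months (6 × 29.5 = 177.00 d) plus 23.60 d.
Phase angle: θ = 360°·(23.60 d)/(29.5 d) = 288.0°.
cos 288.0° = 0.309, so f = (1 − 0.309)/2 = 0.345, so 35%.

35%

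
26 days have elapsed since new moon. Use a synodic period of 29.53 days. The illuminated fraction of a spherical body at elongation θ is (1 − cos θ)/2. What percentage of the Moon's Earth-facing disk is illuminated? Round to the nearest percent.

The Moon has covered 26/29.53 of its cycle, so θ ≈ 360° × 26/29.53 = 317.0°.
With cos θ = 0.731, the lit fraction is (1 − 0.731)/2 ≈ 0.135, so 13%.

13%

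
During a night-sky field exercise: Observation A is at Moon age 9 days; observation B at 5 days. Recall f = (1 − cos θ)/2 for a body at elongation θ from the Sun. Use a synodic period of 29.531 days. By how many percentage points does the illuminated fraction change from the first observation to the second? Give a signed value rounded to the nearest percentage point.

First observation: θ = 360°·9/29.531 = 109.7°, so f = 0.669.
Second observation: θ = 61.0°, f = 0.257.
Δf = 0.257 − 0.669 = -0.411, i.e. -41 pp.

-41 percentage points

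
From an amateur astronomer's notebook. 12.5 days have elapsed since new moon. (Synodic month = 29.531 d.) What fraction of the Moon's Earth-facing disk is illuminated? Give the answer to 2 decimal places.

0.94

The Moon has covered 12.5/29.531 of its cycle, so θ ≈ 360° × 12.5/29.531 = 152.4°.
Illuminated fraction = (1 − cos 152.4°)/2 = (1 − (-0.886))/2 ≈ 0.943.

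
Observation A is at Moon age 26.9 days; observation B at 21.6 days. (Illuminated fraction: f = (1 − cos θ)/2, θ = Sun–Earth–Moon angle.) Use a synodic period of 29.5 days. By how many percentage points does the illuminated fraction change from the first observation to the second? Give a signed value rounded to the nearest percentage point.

+48 percentage points

First observation: θ = 360°·26.9/29.5 = 328.3°, so f = 0.075.
Second observation: θ = 263.6°, f = 0.556.
Δf = 0.556 − 0.075 = +0.481, i.e. +48 pp.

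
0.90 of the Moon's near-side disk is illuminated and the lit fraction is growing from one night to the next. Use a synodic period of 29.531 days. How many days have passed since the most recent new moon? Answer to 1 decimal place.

cos θ = 1 − 2f = -0.800, giving a principal value of 143.1°.
Waxing ⇒ before full, so θ = 143.1°.
At 360°/29.531 d per day, 143.1° corresponds to 11.74 days.

11.7 days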